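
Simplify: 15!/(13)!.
210

This equals 15×14 = 210.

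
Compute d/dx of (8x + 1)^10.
80(8x + 1)^9
Chain rule: 10(8x+1)^{9} × 8 = 80(8x+1)^{9}.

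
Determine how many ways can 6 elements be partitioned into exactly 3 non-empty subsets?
90

This equals S(6,3), the Stirling number of the 2nd kind.
Using the Stirling recurrence: S(n,k) = k·S(n-1,k) + S(n-1,k-1)
S(6,3) = 3·S(5,3) + S(5,2)
         = 3·25 + 15
         = 75 + 15
         = 90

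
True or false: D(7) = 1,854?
True

Reasoning: Derangements of 7 elements: D(7) = (7-1)·[D(6) + D(5)] = 6·[265 + 44] = 1,854.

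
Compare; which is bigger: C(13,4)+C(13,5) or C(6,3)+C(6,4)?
C(13,4)+C(13,5)
First=2,002, Second=35.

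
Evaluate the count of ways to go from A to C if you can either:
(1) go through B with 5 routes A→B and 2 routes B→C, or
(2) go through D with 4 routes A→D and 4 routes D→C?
26

Reasoning: Route via B: 5×2=10. Route via D: 4×4=16. Total: 26.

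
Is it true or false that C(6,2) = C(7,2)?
False

Solution: LHS = C(6,2) = 15; RHS = C(7,2) = 21. 15 ≠ 21, so the statement does not hold.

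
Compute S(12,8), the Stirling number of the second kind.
159,027

Reasoning: Using the Stirling recurrence: S(n,k) = k·S(n-1,k) + S(n-1,k-1)
S(12,8) = 8·S(11,8) + S(11,7)
         = 8·11880 + 63987
         = 95040 + 63987
         = 159,027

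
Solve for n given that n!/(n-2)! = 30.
6

n!/(n-2)! = n×(n-1), a product of 2 consecutive integers ≈ (n−0.5)^2. 30^(1/2) + 0.5 ≈ 6.0; check n = 6: 6×5 = 30 ✓. So n = 6.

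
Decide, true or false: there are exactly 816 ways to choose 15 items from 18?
True

Solution: C(18,15) = 816.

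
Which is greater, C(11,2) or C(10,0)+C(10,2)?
C(11,2)

Solution: C(11,2)=55; C(10,0)+C(10,2)=1+45=46.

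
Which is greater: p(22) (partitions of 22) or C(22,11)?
C(22,11)

Explanation: Pentagonal recurrence p(n) = p(n−1) + p(n−2) − p(n−5) − p(n−7) + …: p(22) = p(21) + p(20) − p(17) − p(15) + p(10) + p(7) − p(0) = 792 + 627 − 297 − 176 + 42 + 15 − 1 = 1,002; C(22,11) = 705,432.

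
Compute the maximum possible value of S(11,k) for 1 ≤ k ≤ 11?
246,730

Row S(11,k) for k = 1..11 (via S(n,k) = k·S(n−1,k) + S(n−1,k−1)): 1, 1,023, 28,501, 145,750, 246,730, 179,487, 63,987, 11,880, 1,155, 55, 1. The row is unimodal; maximum at k = 5: 246,730.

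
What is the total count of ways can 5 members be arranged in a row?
120

Solution: Arrangements of 5 distinct objects: 5! = 120.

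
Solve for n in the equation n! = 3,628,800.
10

Solution: n! is strictly increasing. 8! = 40,320, 9! = 362,880, 10! = 3,628,800 ✓. So n = 10.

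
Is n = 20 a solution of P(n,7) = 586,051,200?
No

Working:
P(20,7) = 20·19·18·17·16·15·14 = 390,700,800, which does not equal 586,051,200.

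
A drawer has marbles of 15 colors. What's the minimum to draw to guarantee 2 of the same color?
16
Worst case: 1 of each = 15. One more: 16.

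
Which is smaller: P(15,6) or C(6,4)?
C(6,4)

P(15,6)=3,603,600, C(6,4)=15.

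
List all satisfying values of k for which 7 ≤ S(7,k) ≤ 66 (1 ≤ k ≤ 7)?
2, 6
S(7,1)=1; S(7,2)=63; S(7,3)=301; S(7,4)=350; S(7,5)=140; S(7,6)=21; S(7,7)=1. So valid k = 2, 6.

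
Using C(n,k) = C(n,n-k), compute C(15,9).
5,005

Working:
C(15,9) = C(15,6) = 5,005.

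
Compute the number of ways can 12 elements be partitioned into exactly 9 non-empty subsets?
This equals S(12,9), the Stirling number of the 2nd kind.
Using the Stirling recurrence: S(n,k) = k·S(n-1,k) + S(n-1,k-1)
S(12,9) = 9·S(11,9) + S(11,8)
         = 9·1155 + 11880
         = 10395 + 11880
         = 22,275

Answer: 22,275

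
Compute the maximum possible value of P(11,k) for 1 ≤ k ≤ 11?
39,916,800

Explanation: P(11,k) increases in k, so maximum at k = 11: 11! = 39,916,800.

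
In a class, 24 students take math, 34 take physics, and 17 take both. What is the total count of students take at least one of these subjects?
41

|A∪B| = |A|+|B|-|A∩B| = 24+34-17 = 41.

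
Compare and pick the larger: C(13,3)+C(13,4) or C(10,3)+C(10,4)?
C(13,3)+C(13,4)

Reasoning: First=1,001, Second=330.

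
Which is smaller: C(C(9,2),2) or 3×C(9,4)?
3×C(9,4)

C(C(9,2),2)=630, 3×C(9,4)=378.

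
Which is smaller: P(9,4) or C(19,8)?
P(9,4)

P(9,4)=3,024, C(19,8)=75,582.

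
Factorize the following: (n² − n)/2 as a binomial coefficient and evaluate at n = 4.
C(n,2); C(4,2) = 6

Solution: (n² − n)/2 = n(n−1)/2 = C(n,2). At n = 4: C(4,2) = 6.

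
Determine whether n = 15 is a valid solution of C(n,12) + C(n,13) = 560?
Yes

Reasoning: C(15,12) + C(15,13) = 455 + 105 = 560, which equals 560.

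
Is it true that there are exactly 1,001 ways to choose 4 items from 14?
True

Solution: C(14,4) = 1,001.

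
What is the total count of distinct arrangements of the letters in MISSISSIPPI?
34,650

Explanation: Word has 11 letters (M=1, I=4, S=4, P=2). Arrangements: 11!/Π(k!) = 34,650.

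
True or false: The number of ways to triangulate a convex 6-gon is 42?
False

Explanation: Triangulations of a convex 6-gon are counted by the Catalan number C_4: C_4 = C(8,4)/(4+1) = 70/5 = 14.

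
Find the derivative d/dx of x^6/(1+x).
(6x^5(1+x) - x^6)/(1+x)²

Explanation: Quotient rule: [6x^{5}(1+x) - x^6]/(1+x)².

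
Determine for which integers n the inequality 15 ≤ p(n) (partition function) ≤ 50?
7, 8, 9, 10

Working:
Tabulating p(n) via p(n) = p(n−1) + p(n−2) − p(n−5) − p(n−7) + …: p(6)=11; p(7)=15; p(8)=22; p(9)=30; p(10)=42; p(11)=56. So valid n = 7, 8, 9, 10.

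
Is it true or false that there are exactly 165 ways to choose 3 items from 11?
True

Solution: C(11,3) = 165.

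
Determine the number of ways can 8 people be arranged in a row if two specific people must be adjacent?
10,080
Treat pair as unit: (8-1)! arrangements × 2 internal orders = 10,080.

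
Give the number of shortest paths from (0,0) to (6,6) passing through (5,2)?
105

Solution: To (5,2): C(7,5)=21. From there: C(5,1)=5. Total: 105.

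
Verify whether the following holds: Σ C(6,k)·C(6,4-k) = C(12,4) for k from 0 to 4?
True

Reasoning: Vandermonde's identity gives C(12,4) = 495; RHS C(12,4) = 495.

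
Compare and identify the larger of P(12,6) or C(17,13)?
P(12,6)=665,280, C(17,13)=2,380.

Answer: P(12,6)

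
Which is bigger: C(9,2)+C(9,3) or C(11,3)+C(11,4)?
C(11,3)+C(11,4)

Working:
First=120, Second=495.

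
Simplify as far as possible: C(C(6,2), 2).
C(6,2) = 15, then C(15, 2) = 105.

Answer: 105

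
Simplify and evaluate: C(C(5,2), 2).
45

Explanation: C(5,2) = 10, then C(10, 2) = 45.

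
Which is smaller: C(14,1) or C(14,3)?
C(14,1)

Solution: C(14,1)=14, C(14,3)=364.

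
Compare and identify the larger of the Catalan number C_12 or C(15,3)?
C_12

Solution: C_12 = C(24,12)/(12+1) = 2,704,156/13 = 208,012; C(15,3) = 455.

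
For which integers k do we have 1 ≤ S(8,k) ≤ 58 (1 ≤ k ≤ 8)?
S(8,1)=1; S(8,2)=127; S(8,3)=966; S(8,4)=1,701; S(8,5)=1,050; S(8,6)=266; S(8,7)=28; S(8,8)=1. So valid k = 1, 7, 8.

Answer: 1, 7, 8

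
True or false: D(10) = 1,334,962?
Derangements of 10 elements: D(10) = (10-1)·[D(9) + D(8)] = 9·[133,496 + 14,833] = 1,334,961.
Final answer: False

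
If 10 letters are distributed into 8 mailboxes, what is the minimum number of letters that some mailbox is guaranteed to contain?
2

Explanation: Pigeonhole: ⌈10/8⌉ = 2.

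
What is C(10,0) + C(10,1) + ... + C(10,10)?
1,024

Reasoning: Sum of binomial coefficients = 2^10 = 1,024.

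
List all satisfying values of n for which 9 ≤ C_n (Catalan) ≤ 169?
4, 5, 6

Working:
C_3=5; C_4=14; C_5=42; C_6=132; C_7=429. So valid n = 4, 5, 6.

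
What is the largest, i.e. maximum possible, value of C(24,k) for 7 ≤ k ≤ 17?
2,704,156

Working:
C(24,k) is maximised at the centre of the row: C(24,12) = 2,704,156.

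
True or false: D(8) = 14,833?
True

Reasoning: Derangements of 8 elements: D(8) = (8-1)·[D(7) + D(6)] = 7·[1,854 + 265] = 14,833.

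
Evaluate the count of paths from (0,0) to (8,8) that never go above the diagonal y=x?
1,430

Working:
Counted by the Catalan number C_8: C_8 = C(16,8)/(8+1) = 12,870/9 = 1,430.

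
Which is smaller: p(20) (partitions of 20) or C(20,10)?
p(20)

Reasoning: Pentagonal recurrence p(n) = p(n−1) + p(n−2) − p(n−5) − p(n−7) + …: p(20) = p(19) + p(18) − p(15) − p(13) + p(8) + p(5) = 490 + 385 − 176 − 101 + 22 + 7 = 627; C(20,10) = 184,756.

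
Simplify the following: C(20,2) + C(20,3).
By Pascal's identity: C(21,3) = 1,330.

Answer: 1,330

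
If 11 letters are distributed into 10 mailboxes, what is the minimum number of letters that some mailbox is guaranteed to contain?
Pigeonhole: ⌈11/10⌉ = 2.

Answer: 2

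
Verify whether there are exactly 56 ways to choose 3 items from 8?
C(8,3) = 56.
Final answer: True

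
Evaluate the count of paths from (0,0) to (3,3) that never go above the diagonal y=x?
5

Reasoning: Counted by the Catalan number C_3: C_3 = C(6,3)/(3+1) = 20/4 = 5.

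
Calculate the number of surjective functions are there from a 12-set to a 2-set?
Onto functions = 2! × S(12,2)
First compute S(12,2) via recurrence:
Using the Stirling recurrence: S(n,k) = k·S(n-1,k) + S(n-1,k-1)
S(12,2) = 2·S(11,2) + S(11,1)
         = 2·1023 + 1
         = 2046 + 1
         = 2,047
Then: 2 × 2047 = 4,094

Answer: 4,094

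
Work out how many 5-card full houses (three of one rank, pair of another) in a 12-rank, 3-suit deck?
396
Triple rank: 12. Triple suits: C(3,3)=1. Pair rank: 11. Pair suits: C(3,2)=3. Total: 396.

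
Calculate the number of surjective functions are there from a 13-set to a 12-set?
37,362,124,800

Reasoning: Onto functions = 12! × S(13,12)
First compute S(13,12) via recurrence:
Using the Stirling recurrence: S(n,k) = k·S(n-1,k) + S(n-1,k-1)
S(13,12) = 12·S(12,12) + S(12,11)
         = 12·1 + 66
         = 12 + 66
         = 78
Then: 479001600 × 78 = 37,362,124,800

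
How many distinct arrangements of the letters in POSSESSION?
75,600
Word has 10 letters (P=1, O=2, S=4, E=1, I=1, N=1). Arrangements: 10!/Π(k!) = 75,600.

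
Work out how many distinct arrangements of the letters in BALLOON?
1,260

Reasoning: Word has 7 letters (B=1, A=1, L=2, O=2, N=1). Arrangements: 7!/Π(k!) = 1,260.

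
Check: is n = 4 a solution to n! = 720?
4! = 4·3! = 4·6 = 24, which does not equal 720.

Answer: No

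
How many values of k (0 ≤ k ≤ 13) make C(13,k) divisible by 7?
0
Checking C(13,k) mod 7 for k = 0..13: none are divisible by 7. Count = 0.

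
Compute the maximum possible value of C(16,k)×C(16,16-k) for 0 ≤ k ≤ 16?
165,636,900

Explanation: C(16,k)·C(16,16-k) = C(16,k)², maximised at the centre k = 8: C(16,8)² = 165,636,900.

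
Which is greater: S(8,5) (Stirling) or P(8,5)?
P(8,5)

Reasoning: S(8,5) = 5·S(7,5) + S(7,4) = 5·140 + 350 = 1,050; P(8,5) = 6,720.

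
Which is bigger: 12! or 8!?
12!=479,001,600, 8!=40,320. 12! > 8!.
Final answer: 12!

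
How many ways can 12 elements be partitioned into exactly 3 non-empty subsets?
86,526
This equals S(12,3), the Stirling number of the 2nd kind.
Using the Stirling recurrence: S(n,k) = k·S(n-1,k) + S(n-1,k-1)
S(12,3) = 3·S(11,3) + S(11,2)
         = 3·28501 + 1023
         = 85503 + 1023
         = 86,526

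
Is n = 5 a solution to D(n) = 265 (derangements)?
No

Reasoning: D(5) = (5-1)·[D(4) + D(3)] = 4·[9 + 2] = 44, which does not equal 265.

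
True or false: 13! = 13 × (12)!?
True

Explanation: By definition n! = n × (n-1)!, so 13! = 13 × 12!.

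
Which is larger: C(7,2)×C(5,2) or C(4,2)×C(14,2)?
C(4,2)×C(14,2)
C(7,2)×C(5,2)=210, C(4,2)×C(14,2)=546.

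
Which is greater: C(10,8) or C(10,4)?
C(10,4)
C(10,8)=45, C(10,4)=210.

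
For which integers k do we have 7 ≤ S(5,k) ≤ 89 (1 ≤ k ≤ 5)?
2, 3, 4

Working:
S(5,1)=1; S(5,2)=15; S(5,3)=25; S(5,4)=10; S(5,5)=1. So valid k = 2, 3, 4.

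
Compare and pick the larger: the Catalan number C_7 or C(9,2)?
C_7 = C(14,7)/(7+1) = 3,432/8 = 429; C(9,2) = 36.

Answer: C_7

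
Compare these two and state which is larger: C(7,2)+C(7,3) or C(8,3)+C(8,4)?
C(8,3)+C(8,4)

Working:
First=56, Second=126.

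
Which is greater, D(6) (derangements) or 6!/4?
D(6)

Solution: D(6) = (6-1)·[D(5) + D(4)] = 5·[44 + 9] = 265; 6!/4 = 720/4 = 180.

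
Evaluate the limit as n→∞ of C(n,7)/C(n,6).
∞

Reasoning: C(n,7)/C(n,6) = (n-6)/7 → ∞ as n → ∞.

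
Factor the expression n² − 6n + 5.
(n − 1)(n − 5)

Seek roots whose sum is 6 and product is 5: (1, 5). So n² − 6n + 5 = (n − 1)(n − 5).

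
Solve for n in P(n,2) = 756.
28

Working:
P(n,2) = n(n−1) is increasing in n; n(n−1) ≈ (n−0.5)^2 = 756 gives n ≈ 28.0. Check: P(26,2) = 650, P(27,2) = 702, P(28,2) = 756 ✓. So n = 28.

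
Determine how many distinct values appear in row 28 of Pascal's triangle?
Row 28 has entries C(28,0)..C(28,28); by symmetry C(28,k)=C(28,28-k), giving 15 distinct values.

Answer: 15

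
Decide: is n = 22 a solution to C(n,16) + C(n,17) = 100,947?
Yes
C(22,16) + C(22,17) = 74,613 + 26,334 = 100,947, which equals 100,947.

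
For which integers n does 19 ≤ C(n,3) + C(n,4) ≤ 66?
C(5,3)+C(5,4)=15; C(6,3)+C(6,4)=35; C(7,3)+C(7,4)=70. So valid n = 6.

Answer: 6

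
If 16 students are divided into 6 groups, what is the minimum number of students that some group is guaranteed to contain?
Pigeonhole: ⌈16/6⌉ = 3.

Answer: 3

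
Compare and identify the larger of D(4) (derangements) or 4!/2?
4!/2

Reasoning: D(4) = (4-1)·[D(3) + D(2)] = 3·[2 + 1] = 9; 4!/2 = 24/2 = 12.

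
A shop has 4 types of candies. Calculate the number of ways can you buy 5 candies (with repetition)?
56

Reasoning: Stars and bars: C(5+4-1, 5) = C(8, 5) = 56.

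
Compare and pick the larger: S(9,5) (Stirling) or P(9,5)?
P(9,5)

S(9,5) = 5·S(8,5) + S(8,4) = 5·1,050 + 1,701 = 6,951; P(9,5) = 15,120.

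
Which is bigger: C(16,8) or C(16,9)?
C(16,8)

Explanation: C(16,8)=12,870, C(16,9)=11,440.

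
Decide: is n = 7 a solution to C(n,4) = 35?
C(7,4) = 7·6·5·4/4! = 840/24 = 35, which equals 35.

Answer: Yes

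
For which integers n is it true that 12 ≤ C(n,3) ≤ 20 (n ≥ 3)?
6

Working:
C(5,3)=10; C(6,3)=20; C(7,3)=35. So valid n = 6.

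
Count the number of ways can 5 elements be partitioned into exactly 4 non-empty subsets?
10

Solution: This equals S(5,4), the Stirling number of the 2nd kind.
Using the Stirling recurrence: S(n,k) = k·S(n-1,k) + S(n-1,k-1)
S(5,4) = 4·S(4,4) + S(4,3)
         = 4·1 + 6
         = 4 + 6
         = 10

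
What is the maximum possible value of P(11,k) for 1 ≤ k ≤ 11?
39,916,800

Solution: P(11,k) increases in k, so maximum at k = 11: 11! = 39,916,800.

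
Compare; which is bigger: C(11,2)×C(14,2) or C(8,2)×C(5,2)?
C(11,2)×C(14,2)

Explanation: C(11,2)×C(14,2)=5,005, C(8,2)×C(5,2)=280.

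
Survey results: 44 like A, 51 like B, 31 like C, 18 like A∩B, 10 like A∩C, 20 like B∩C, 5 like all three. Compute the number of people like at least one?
83
|A∪B∪C| = 44+51+31-18-10-20+5 = 83.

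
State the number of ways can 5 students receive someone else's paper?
44

Solution: Using D(n) = (n-1)[D(n-1) + D(n-2)]:
D(5) = (5-1) × [D(4) + D(3)]
      = 4 × [9 + 2]
      = 4 × 11
      = 44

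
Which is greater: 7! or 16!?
16!

Explanation: 7!=5,040, 16!=20,922,789,888,000. 16! > 7!.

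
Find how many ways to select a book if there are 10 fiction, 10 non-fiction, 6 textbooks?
By the addition principle: 10 + 10 + 6 = 26.

Answer: 26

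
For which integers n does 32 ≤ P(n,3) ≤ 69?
5

P(4,3)=24; P(5,3)=60; P(6,3)=120. So valid n = 5.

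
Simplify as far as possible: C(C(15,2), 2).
C(15,2) = 105, then C(105, 2) = 5,460.
Final answer: 5,460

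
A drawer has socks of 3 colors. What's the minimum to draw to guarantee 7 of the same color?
19

Worst case: 6 of each = 18. One more: 19.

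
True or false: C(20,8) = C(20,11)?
False

Explanation: C(20,8) = 125,970 but C(20,11) = 167,960; symmetry gives C(20,8) = C(20,12), not C(20,11).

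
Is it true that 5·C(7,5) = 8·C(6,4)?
False
Absorption identity k·C(n,k) = n·C(n-1,k-1). LHS = 5·21 = 105; RHS = 8·15 = 120.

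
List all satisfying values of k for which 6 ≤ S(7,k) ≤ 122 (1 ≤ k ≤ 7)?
S(7,1)=1; S(7,2)=63; S(7,3)=301; S(7,4)=350; S(7,5)=140; S(7,6)=21; S(7,7)=1. So valid k = 2, 6.
Final answer: 2, 6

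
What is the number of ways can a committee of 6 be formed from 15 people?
5,005

Explanation: C(15,6) = 15! / (6! × (15-6)!)
         = 15! / (6! × 9!)
         = 5,005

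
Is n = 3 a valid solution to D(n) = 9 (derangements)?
No

Explanation: D(3) = (3-1)·[D(2) + D(1)] = 2·[1 + 0] = 2, which does not equal 9.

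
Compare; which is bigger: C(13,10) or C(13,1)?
C(13,10)

Working:
C(13,10)=286, C(13,1)=13.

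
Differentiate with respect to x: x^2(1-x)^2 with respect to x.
2x^1(1-x)^2 - 2x^2(1-x)^1

Solution: Product rule: 2x^{1}(1-x)^{2} + x^2·(-2)(1-x)^{1}.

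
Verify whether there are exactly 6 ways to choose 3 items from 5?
False

Explanation: C(5,3) = 10 ≠ 6.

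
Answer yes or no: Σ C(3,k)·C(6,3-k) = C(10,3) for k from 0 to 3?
No

Working:
Vandermonde's identity gives C(9,3) = 84; RHS C(10,3) = 120.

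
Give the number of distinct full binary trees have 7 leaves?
132
Using the Catalan number formula: C_n = C(2n, n) / (n+1)
C_6 = C(12, 6) / (6+1)
     = 924 / 7
     = 132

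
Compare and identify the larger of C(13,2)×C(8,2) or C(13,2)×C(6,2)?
C(13,2)×C(8,2)

C(13,2)×C(8,2)=2,184, C(13,2)×C(6,2)=1,170.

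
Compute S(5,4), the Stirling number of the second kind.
10

Solution: Using the Stirling recurrence: S(n,k) = k·S(n-1,k) + S(n-1,k-1)
S(5,4) = 4·S(4,4) + S(4,3)
         = 4·1 + 6
         = 4 + 6
         = 10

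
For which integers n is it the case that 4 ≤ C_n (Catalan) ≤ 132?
3, 4, 5, 6

Working:
C_2=2; C_3=5; C_4=14; C_5=42; C_6=132; C_7=429. So valid n = 3, 4, 5, 6.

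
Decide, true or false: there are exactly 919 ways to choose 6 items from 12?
C(12,6) = 924 ≠ 919.

Answer: False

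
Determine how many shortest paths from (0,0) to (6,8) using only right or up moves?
3,003

Solution: Choose 6 rights from 14 moves: C(14,6) = 3,003.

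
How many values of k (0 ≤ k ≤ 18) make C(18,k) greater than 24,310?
5

Row 18 is unimodal and symmetric about k=18/2. C(18,6)=18,564 ≤ 24,310; C(18,7)=31,824 > 24,310; by symmetry C(18,k) > 24,310 for k = 7..11. That's 11 - 7 + 1 = 5 values.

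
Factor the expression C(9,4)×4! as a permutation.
C(9,4)×4! = [9!/(4!(5)!)]×4! = 9!/(5)! = P(9,4) = 3,024.
Final answer: P(9,4)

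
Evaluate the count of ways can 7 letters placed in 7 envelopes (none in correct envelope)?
1,854

Solution: Using D(n) = (n-1)[D(n-1) + D(n-2)]:
D(7) = (7-1) × [D(6) + D(5)]
      = 6 × [265 + 44]
      = 6 × 309
      = 1,854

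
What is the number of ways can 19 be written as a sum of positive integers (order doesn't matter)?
490
Pentagonal recurrence p(n) = p(n−1) + p(n−2) − p(n−5) − p(n−7) + …: p(19) = p(18) + p(17) − p(14) − p(12) + p(7) + p(4) = 385 + 297 − 135 − 77 + 15 + 5 = 490.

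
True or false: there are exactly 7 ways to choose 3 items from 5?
False
C(5,3) = 10 ≠ 7.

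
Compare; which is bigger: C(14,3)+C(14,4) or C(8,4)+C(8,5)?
First=1,365, Second=126.

Answer: C(14,3)+C(14,4)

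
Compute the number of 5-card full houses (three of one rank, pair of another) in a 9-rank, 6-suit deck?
Triple rank: 9. Triple suits: C(6,3)=20. Pair rank: 8. Pair suits: C(6,2)=15. Total: 21,600.
Final answer: 21,600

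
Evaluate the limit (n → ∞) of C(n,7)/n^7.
1/5040

Reasoning: C(n,7) ≈ n^7/7! for large n. Limit = 1/7! = 1/5040.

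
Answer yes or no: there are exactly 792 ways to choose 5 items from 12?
Yes

Reasoning: C(12,5) = 792.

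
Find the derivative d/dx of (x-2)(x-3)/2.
(2x - 5)/2
d/dx[(x-2)(x-3)] = (x-3) + (x-2) = 2x - 5. Dividing by 2 gives (2x - 5)/2.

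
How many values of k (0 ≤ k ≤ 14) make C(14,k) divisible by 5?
0
Checking C(14,k) mod 5 for k = 0..14: none are divisible by 5. Count = 0.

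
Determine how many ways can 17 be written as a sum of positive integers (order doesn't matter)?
297
Pentagonal recurrence p(n) = p(n−1) + p(n−2) − p(n−5) − p(n−7) + …: p(17) = p(16) + p(15) − p(12) − p(10) + p(5) + p(2) = 231 + 176 − 77 − 42 + 7 + 2 = 297.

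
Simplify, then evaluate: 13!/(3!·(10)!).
This is C(13,3) = 286.

Answer: 286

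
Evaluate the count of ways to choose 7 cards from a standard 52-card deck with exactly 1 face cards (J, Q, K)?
46,060,560

Explanation: 12 face cards and 40 non-face cards: C(12,1) × C(40,6) = 12 × 3,838,380 = 46,060,560.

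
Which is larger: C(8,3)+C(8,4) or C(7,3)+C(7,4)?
C(8,3)+C(8,4)

Working:
First=126, Second=70.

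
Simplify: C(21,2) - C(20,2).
20

C(21,2) - C(20,2) = C(20,1) = 20.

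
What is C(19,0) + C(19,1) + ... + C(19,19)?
524,288

Sum of binomial coefficients = 2^19 = 524,288.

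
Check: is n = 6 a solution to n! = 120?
6! = 6·5! = 6·120 = 720, which does not equal 120.
Final answer: No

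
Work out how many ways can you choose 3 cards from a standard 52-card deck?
22,100

Reasoning: C(52,3) = 22,100.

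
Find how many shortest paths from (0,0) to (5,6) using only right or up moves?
462

Reasoning: Choose 5 rights from 11 moves: C(11,5) = 462.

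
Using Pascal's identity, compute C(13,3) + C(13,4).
1,001

C(13,3) + C(13,4) = C(14,4) = 1,001.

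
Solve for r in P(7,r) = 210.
3
P(7,r) = 7·6·…·(7−r+1), a product of r factors. Multiplying down from 7: 7 = 7; 7·6 = 42; 7·6·5 = 210 ✓ (3 factors). So r = 3.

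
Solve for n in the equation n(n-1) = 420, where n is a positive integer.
21
n² − n − 420 = 0, so n = (1 ± √(1 + 4·420))/2 = (1 ± √1,681)/2 = (1 ± 41)/2, i.e. n = 21 or n = -20. Taking the positive root, n = 21 (check: 21×20 = 420).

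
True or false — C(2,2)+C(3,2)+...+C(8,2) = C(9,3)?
True

Solution: Hockey stick identity gives Σ = C(9,3) = 84; RHS C(9,3) = 84.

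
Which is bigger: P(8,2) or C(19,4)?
C(19,4)

P(8,2)=56, C(19,4)=3,876.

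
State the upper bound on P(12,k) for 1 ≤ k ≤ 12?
479,001,600
P(12,k) increases in k, so maximum at k = 12: 12! = 479,001,600.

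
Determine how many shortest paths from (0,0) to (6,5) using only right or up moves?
462
Choose 6 rights from 11 moves: C(11,6) = 462.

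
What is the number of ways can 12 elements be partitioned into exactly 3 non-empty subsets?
86,526

Working:
This equals S(12,3), the Stirling number of the 2nd kind.
Using the Stirling recurrence: S(n,k) = k·S(n-1,k) + S(n-1,k-1)
S(12,3) = 3·S(11,3) + S(11,2)
         = 3·28501 + 1023
         = 85503 + 1023
         = 86,526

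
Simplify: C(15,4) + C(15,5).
4,368

Working:
By Pascal's identity: C(16,5) = 4,368.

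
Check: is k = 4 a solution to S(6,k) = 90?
No

Working:
S(6,4) = 4·S(5,4) + S(5,3) = 4·10 + 25 = 65, which does not equal 90.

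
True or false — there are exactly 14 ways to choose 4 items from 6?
False

Reasoning: C(6,4) = 15 ≠ 14.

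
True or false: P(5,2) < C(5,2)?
P(5,2) = 20 and C(5,2) = 10; P(n,r) = r! × C(n,r) so P > C whenever r ≥ 2.

Answer: False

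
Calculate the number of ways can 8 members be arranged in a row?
40,320

Explanation: Arrangements of 8 distinct objects: 8! = 40,320.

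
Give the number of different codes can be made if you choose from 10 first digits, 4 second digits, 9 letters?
By the multiplication principle: 10 × 4 × 9 = 360.
Final answer: 360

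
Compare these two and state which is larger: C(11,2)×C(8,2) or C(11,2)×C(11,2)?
C(11,2)×C(11,2)

Working:
C(11,2)×C(8,2)=1,540, C(11,2)×C(11,2)=3,025.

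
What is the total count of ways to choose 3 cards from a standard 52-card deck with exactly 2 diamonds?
3,042

Reasoning: 13 diamonds and 39 non-diamonds: C(13,2) × C(39,1) = 78 × 39 = 3,042.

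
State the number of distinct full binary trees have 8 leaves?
429

Solution: Using the Catalan number formula: C_n = C(2n, n) / (n+1)
C_7 = C(14, 7) / (7+1)
     = 3432 / 8
     = 429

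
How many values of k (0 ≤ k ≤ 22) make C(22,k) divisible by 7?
15

Working:
Checking C(22,k) mod 7 for k = 0..22: divisible at k = 2, 3, 4, 5, 6, 9, 10, 11, 12, 13, 16, 17, 18, 19, 20. That's 15 values.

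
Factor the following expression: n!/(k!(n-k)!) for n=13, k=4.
C(13,4) = 715

This is the binomial coefficient C(13,4) = 715.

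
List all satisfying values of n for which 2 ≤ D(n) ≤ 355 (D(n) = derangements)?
3, 4, 5, 6

Reasoning: Using D(n) = (n−1)[D(n−1) + D(n−2)] with D(1)=0, D(2)=1: D(2)=1; D(3)=2; D(4)=9; D(5)=44; D(6)=265; D(7)=1,854. So valid n = 3, 4, 5, 6.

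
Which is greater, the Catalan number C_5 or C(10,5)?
C_5 = C(10,5)/(5+1) = 252/6 = 42; C(10,5) = 252.
Final answer: C(10,5)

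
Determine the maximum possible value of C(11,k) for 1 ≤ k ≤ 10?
462

Explanation: C(11,k) is maximised at the centre of the row: C(11,5) = 462.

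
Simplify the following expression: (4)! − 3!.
18

(4)! − 3! = (4)·3! − 3! = (4−1)·3! = 3·3! = 18.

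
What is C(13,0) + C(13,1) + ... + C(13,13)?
8,192
Sum of binomial coefficients = 2^13 = 8,192.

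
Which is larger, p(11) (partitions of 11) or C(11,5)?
C(11,5)

Working:
Pentagonal recurrence p(n) = p(n−1) + p(n−2) − p(n−5) − p(n−7) + …: p(11) = p(10) + p(9) − p(6) − p(4) = 42 + 30 − 11 − 5 = 56; C(11,5) = 462.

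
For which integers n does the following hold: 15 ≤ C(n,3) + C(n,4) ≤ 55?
5, 6

Explanation: C(4,3)+C(4,4)=5; C(5,3)+C(5,4)=15; C(6,3)+C(6,4)=35; C(7,3)+C(7,4)=70. So valid n = 5, 6.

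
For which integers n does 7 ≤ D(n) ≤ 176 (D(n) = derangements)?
4, 5

Using D(n) = (n−1)[D(n−1) + D(n−2)] with D(1)=0, D(2)=1: D(3)=2; D(4)=9; D(5)=44; D(6)=265. So valid n = 4, 5.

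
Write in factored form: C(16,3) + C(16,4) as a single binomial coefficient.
C(17,4)

Solution: By Pascal's identity: C(16,3) + C(16,4) = C(17,4) = 2,380.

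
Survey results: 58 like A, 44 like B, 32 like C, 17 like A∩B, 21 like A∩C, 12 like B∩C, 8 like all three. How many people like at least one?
92

|A∪B∪C| = 58+44+32-17-21-12+8 = 92.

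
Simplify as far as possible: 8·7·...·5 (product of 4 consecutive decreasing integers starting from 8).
1,680
This is P(8,4) = 8!/(4)! = 1,680.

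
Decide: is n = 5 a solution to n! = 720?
No

Reasoning: 5! = 5·4! = 5·24 = 120, which does not equal 720.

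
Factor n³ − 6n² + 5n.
n(n − 1)(n − 5)

Explanation: n³ − 6n² + 5n = n(n² − 6n + 5) = n(n − 1)(n − 5).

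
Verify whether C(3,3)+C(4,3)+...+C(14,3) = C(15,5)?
False

Reasoning: Hockey stick identity gives Σ = C(15,4) = 1,365; RHS C(15,5) = 3,003.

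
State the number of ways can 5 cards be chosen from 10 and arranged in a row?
P(10,5) = 10!/(10-5)! = 30,240.
Final answer: 30,240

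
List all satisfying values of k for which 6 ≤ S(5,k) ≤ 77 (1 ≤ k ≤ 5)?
S(5,1)=1; S(5,2)=15; S(5,3)=25; S(5,4)=10; S(5,5)=1. So valid k = 2, 3, 4.
Final answer: 2, 3, 4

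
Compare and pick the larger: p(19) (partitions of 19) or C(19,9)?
C(19,9)

Explanation: Pentagonal recurrence p(n) = p(n−1) + p(n−2) − p(n−5) − p(n−7) + …: p(19) = p(18) + p(17) − p(14) − p(12) + p(7) + p(4) = 385 + 297 − 135 − 77 + 15 + 5 = 490; C(19,9) = 92,378.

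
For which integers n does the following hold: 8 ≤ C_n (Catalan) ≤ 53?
4, 5

Reasoning: C_3=5; C_4=14; C_5=42; C_6=132. So valid n = 4, 5.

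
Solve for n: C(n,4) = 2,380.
17

Solution: C(n,4) = n(n−1)(n−2)(n−3)/4! is increasing in n, and n(n−1)(n−2)(n−3) = 4!·2,380 = 57,120 ≈ (n−1.5)^4 gives n ≈ 17.0. Check: C(15,4) = 1,365, C(16,4) = 1,820, C(17,4) = 2,380 ✓. So n = 17.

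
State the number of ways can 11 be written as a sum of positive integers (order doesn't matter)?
56
Pentagonal recurrence p(n) = p(n−1) + p(n−2) − p(n−5) − p(n−7) + …: p(11) = p(10) + p(9) − p(6) − p(4) = 42 + 30 − 11 − 5 = 56.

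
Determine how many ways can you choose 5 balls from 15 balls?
3,003

Solution: C(15,5) = 15! / (5! × (15-5)!)
         = 15! / (5! × 10!)
         = 3,003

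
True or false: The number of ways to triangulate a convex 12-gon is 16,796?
True

Working:
Triangulations of a convex 12-gon are counted by the Catalan number C_10: C_10 = C(20,10)/(10+1) = 184,756/11 = 16,796.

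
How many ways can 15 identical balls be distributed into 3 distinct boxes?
C(15+3-1, 3-1) = C(17, 2) = 136.
Final answer: 136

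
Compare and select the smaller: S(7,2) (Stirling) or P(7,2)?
P(7,2)

Working:
S(7,2) = 2·S(6,2) + S(6,1) = 2·31 + 1 = 63; P(7,2) = 42.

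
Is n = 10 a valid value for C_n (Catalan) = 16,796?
Yes

C_10 = C(20,10)/(10+1) = 184,756/11 = 16,796, which equals 16,796.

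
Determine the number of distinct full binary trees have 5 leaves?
14
Using the Catalan number formula: C_n = C(2n, n) / (n+1)
C_4 = C(8, 4) / (4+1)
     = 70 / 5
     = 14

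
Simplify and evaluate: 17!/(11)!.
8,910,720

Working:
This equals 17×16×...×12 = 8,910,720.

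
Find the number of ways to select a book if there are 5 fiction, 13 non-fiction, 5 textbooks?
23
By the addition principle: 5 + 13 + 5 = 23.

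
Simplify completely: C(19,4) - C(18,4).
C(19,4) - C(18,4) = C(18,3) = 816.

Answer: 816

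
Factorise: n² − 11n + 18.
(n − 2)(n − 9)

Solution: Seek roots whose sum is 11 and product is 18: (2, 9). So n² − 11n + 18 = (n − 2)(n − 9).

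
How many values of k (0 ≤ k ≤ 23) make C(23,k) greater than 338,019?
8

Row 23 is unimodal and symmetric about k=23/2. C(23,7)=245,157 ≤ 338,019; C(23,8)=490,314 > 338,019; by symmetry C(23,k) > 338,019 for k = 8..15. That's 15 - 8 + 1 = 8 values.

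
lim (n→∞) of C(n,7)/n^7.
1/5040

Working:
C(n,7) ≈ n^7/7! for large n. Limit = 1/7! = 1/5040.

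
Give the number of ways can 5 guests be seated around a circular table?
Circular arrangements: (5-1)! = 24.

Answer: 24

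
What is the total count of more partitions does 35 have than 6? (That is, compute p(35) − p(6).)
Pentagonal recurrence p(n) = p(n−1) + p(n−2) − p(n−5) − p(n−7) + …: p(35) = p(34) + p(33) − p(30) − p(28) + p(23) + p(20) − p(13) − p(9) + p(0) = 12,310 + 10,143 − 5,604 − 3,718 + 1,255 + 627 − 101 − 30 + 1 = 14,883.
p(6) = p(5) + p(4) − p(1) = 7 + 5 − 1 = 11.
Difference = 14,883 − 11 = 14,872.
Final answer: 14,872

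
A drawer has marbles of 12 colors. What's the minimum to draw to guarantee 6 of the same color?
61

Worst case: 5 of each = 60. One more: 61.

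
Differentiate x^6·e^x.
Product rule: d/dx[x^6]·e^x + x^6·d/dx[e^x] = 6x^{5}e^x + x^6e^x.

Answer: (6x^5 + x^6)e^x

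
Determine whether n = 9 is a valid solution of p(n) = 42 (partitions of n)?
No

Solution: Pentagonal recurrence p(n) = p(n−1) + p(n−2) − p(n−5) − p(n−7) + …: p(9) = p(8) + p(7) − p(4) − p(2) = 22 + 15 − 5 − 2 = 30, which does not equal 42.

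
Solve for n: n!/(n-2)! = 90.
10

Solution: n!/(n-2)! = n×(n-1), a product of 2 consecutive integers ≈ (n−0.5)^2. 90^(1/2) + 0.5 ≈ 10.0; check n = 10: 10×9 = 90 ✓. So n = 10.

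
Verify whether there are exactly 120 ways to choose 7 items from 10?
C(10,7) = 120.
Final answer: True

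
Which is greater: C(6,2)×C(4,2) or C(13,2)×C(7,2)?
C(6,2)×C(4,2)=90, C(13,2)×C(7,2)=1,638.

Answer: C(13,2)×C(7,2)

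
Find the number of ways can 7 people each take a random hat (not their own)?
1,854

Solution: Using D(n) = (n-1)[D(n-1) + D(n-2)]:
D(7) = (7-1) × [D(6) + D(5)]
      = 6 × [265 + 44]
      = 6 × 309
      = 1,854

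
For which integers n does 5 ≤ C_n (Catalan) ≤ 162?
C_2=2; C_3=5; C_4=14; C_5=42; C_6=132; C_7=429. So valid n = 3, 4, 5, 6.
Final answer: 3, 4, 5, 6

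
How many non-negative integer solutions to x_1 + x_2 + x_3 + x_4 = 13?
C(13+4-1, 4-1) = 560.

Answer: 560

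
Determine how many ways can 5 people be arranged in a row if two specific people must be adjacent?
48
Treat pair as unit: (5-1)! arrangements × 2 internal orders = 48.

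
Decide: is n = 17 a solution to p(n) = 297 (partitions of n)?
Yes

Solution: Pentagonal recurrence p(n) = p(n−1) + p(n−2) − p(n−5) − p(n−7) + …: p(17) = p(16) + p(15) − p(12) − p(10) + p(5) + p(2) = 231 + 176 − 77 − 42 + 7 + 2 = 297, which equals 297.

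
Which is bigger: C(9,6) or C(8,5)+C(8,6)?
Equal

Reasoning: By Pascal's identity: C(9,6) = C(8,5)+C(8,6) = 84. Equal.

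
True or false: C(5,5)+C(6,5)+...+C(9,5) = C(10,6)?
True

Reasoning: Hockey stick identity gives Σ = C(10,6) = 210; RHS C(10,6) = 210.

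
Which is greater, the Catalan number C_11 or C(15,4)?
C_11 = C(22,11)/(11+1) = 705,432/12 = 58,786; C(15,4) = 1,365.

Answer: C_11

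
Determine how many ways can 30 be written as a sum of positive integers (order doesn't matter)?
5,604

Explanation: Pentagonal recurrence p(n) = p(n−1) + p(n−2) − p(n−5) − p(n−7) + …: p(30) = p(29) + p(28) − p(25) − p(23) + p(18) + p(15) − p(8) − p(4) = 4,565 + 3,718 − 1,958 − 1,255 + 385 + 176 − 22 − 5 = 5,604.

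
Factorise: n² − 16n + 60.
(n − 6)(n − 10)

Reasoning: Seek roots whose sum is 16 and product is 60: (6, 10). So n² − 16n + 60 = (n − 6)(n − 10).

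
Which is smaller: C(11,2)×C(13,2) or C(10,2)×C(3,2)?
C(10,2)×C(3,2)

Solution: C(11,2)×C(13,2)=4,290, C(10,2)×C(3,2)=135.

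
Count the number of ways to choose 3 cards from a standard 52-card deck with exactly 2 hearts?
3,042

Solution: 13 hearts and 39 non-hearts: C(13,2) × C(39,1) = 78 × 39 = 3,042.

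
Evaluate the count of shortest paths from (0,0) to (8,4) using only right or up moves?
Choose 8 rights from 12 moves: C(12,8) = 495.
Final answer: 495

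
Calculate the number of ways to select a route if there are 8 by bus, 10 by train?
By the addition principle: 8 + 10 = 18.
Final answer: 18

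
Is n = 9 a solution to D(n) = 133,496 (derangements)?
Yes

Working:
D(9) = (9-1)·[D(8) + D(7)] = 8·[14,833 + 1,854] = 133,496, which equals 133,496.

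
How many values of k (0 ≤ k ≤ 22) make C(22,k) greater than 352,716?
5

Working:
Row 22 is unimodal and symmetric about k=22/2. C(22,8)=319,770 ≤ 352,716; C(22,9)=497,420 > 352,716; by symmetry C(22,k) > 352,716 for k = 9..13. That's 13 - 9 + 1 = 5 values.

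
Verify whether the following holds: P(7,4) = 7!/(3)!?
Permutation formula P(n,k) = n!/(n-k)!: 7!/3! = 5,040/6 = 840 = P(7,4). The statement holds.
Final answer: True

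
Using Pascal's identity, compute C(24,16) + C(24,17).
1,081,575

Solution: C(24,16) + C(24,17) = C(25,17) = 1,081,575.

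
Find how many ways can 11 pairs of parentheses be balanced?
58,786

Using the Catalan number formula: C_n = C(2n, n) / (n+1)
C_11 = C(22, 11) / (11+1)
     = 705432 / 12
     = 58,786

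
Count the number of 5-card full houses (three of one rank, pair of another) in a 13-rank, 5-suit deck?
Triple rank: 13. Triple suits: C(5,3)=10. Pair rank: 12. Pair suits: C(5,2)=10. Total: 15,600.

Answer: 15,600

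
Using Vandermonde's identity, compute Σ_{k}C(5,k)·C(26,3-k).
4,495
= C(5+26,3) = C(31,3) = 4,495.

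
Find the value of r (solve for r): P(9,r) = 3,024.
4
P(9,r) = 9·8·…·(9−r+1), a product of r factors. Multiplying down from 9: 9 = 9; 9·8 = 72; 9·8·7 = 504; 9·8·7·6 = 3,024 ✓ (4 factors). So r = 4.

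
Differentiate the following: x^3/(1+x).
(3x^2(1+x) - x^3)/(1+x)²

Reasoning: Quotient rule: [3x^{2}(1+x) - x^3]/(1+x)².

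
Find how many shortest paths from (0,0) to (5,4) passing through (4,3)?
70
To (4,3): C(7,4)=35. From there: C(2,1)=2. Total: 70.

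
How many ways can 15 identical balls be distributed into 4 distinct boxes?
816

C(15+4-1, 4-1) = C(18, 3) = 816.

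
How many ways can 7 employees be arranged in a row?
5,040

Explanation: Arrangements of 7 distinct objects: 7! = 5,040.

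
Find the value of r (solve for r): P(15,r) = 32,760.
4

Explanation: P(15,r) = 15·14·…·(15−r+1), a product of r factors. Multiplying down from 15: 15 = 15; 15·14 = 210; 15·14·13 = 2,730; 15·14·13·12 = 32,760 ✓ (4 factors). So r = 4.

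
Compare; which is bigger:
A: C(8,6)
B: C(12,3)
B

Reasoning: A=C(8,6)=28, B=C(12,3)=220.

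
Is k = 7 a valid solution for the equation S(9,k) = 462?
Yes
S(9,7) = 7·S(8,7) + S(8,6) = 7·28 + 266 = 462, which equals 462.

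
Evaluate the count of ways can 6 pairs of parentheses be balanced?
132

Solution: Using the Catalan number formula: C_n = C(2n, n) / (n+1)
C_6 = C(12, 6) / (6+1)
     = 924 / 7
     = 132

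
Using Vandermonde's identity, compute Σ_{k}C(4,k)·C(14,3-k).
816

= C(4+14,3) = C(18,3) = 816.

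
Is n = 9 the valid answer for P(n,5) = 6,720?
No
P(9,5) = 9·8·7·6·5 = 15,120, which does not equal 6,720.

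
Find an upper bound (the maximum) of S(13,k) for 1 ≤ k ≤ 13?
9,321,312
Row S(13,k) for k = 1..13 (via S(n,k) = k·S(n−1,k) + S(n−1,k−1)): 1, 4,095, 261,625, 2,532,530, 7,508,501, 9,321,312, 5,715,424, 1,899,612, 359,502, 39,325, 2,431, 78, 1. The row is unimodal; maximum at k = 6: 9,321,312.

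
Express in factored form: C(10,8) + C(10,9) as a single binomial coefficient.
C(11,9)

By Pascal's identity: C(10,8) + C(10,9) = C(11,9) = 55.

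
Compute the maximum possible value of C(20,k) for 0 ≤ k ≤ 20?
184,756

Maximum at k = 10: C(20,10) = 184,756.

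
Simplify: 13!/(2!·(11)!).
78
This is C(13,2) = 78.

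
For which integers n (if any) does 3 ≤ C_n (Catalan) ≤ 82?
3, 4, 5

Solution: C_2=2; C_3=5; C_4=14; C_5=42; C_6=132. So valid n = 3, 4, 5.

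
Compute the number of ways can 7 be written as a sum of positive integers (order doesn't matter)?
15

Reasoning: Pentagonal recurrence p(n) = p(n−1) + p(n−2) − p(n−5) − p(n−7) + …: p(7) = p(6) + p(5) − p(2) − p(0) = 11 + 7 − 2 − 1 = 15.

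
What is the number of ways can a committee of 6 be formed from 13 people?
1,716

Reasoning: C(13,6) = 13! / (6! × (13-6)!)
         = 13! / (6! × 7!)
         = 1,716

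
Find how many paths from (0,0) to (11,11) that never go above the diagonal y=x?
58,786

Reasoning: Counted by the Catalan number C_11: C_11 = C(22,11)/(11+1) = 705,432/12 = 58,786.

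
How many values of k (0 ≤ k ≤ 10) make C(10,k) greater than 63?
5

Working:
Row 10 is unimodal and symmetric about k=10/2. C(10,2)=45 ≤ 63; C(10,3)=120 > 63; by symmetry C(10,k) > 63 for k = 3..7. That's 7 - 3 + 1 = 5 values.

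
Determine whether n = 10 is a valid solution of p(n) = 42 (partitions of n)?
Yes
Pentagonal recurrence p(n) = p(n−1) + p(n−2) − p(n−5) − p(n−7) + …: p(10) = p(9) + p(8) − p(5) − p(3) = 30 + 22 − 7 − 3 = 42, which equals 42.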